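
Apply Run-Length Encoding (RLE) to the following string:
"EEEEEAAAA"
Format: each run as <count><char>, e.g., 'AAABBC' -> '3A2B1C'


Scanning runs left to right:
  i=0: run of 'E' x 5 -> '5E'
  i=5: run of 'A' x 4 -> '4A'

RLE = 5E4A


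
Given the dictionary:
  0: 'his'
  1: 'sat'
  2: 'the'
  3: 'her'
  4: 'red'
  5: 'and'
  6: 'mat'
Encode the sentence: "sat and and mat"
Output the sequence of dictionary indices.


Look up each word in the dictionary:
  'sat' -> 1
  'and' -> 5
  'and' -> 5
  'mat' -> 6

Encoded: [1, 5, 5, 6]


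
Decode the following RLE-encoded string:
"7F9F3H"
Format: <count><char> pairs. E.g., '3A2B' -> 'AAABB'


Expanding each <count><char> pair:
  7F -> 'FFFFFFF'
  9F -> 'FFFFFFFFF'
  3H -> 'HHH'

Decoded = FFFFFFFFFFFFFFFFHHH


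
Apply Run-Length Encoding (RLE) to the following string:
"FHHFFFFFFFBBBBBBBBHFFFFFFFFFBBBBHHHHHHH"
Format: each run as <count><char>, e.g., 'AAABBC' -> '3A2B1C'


Scanning runs left to right:
  i=0: run of 'F' x 1 -> '1F'
  i=1: run of 'H' x 2 -> '2H'
  i=3: run of 'F' x 7 -> '7F'
  i=10: run of 'B' x 8 -> '8B'
  i=18: run of 'H' x 1 -> '1H'
  i=19: run of 'F' x 9 -> '9F'
  i=28: run of 'B' x 4 -> '4B'
  i=32: run of 'H' x 7 -> '7H'

RLE = 1F2H7F8B1H9F4B7H


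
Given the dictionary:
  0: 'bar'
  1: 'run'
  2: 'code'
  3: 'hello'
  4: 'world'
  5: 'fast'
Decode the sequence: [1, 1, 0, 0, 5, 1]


Look up each index in the dictionary:
  1 -> 'run'
  1 -> 'run'
  0 -> 'bar'
  0 -> 'bar'
  5 -> 'fast'
  1 -> 'run'

Decoded: "run run bar bar fast run"


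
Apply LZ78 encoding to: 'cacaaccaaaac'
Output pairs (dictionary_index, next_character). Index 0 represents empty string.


LZ78 encoding steps:
Dictionary: {0: ''}
Step 1: w='' (idx 0), next='c' -> output (0, 'c'), add 'c' as idx 1
Step 2: w='' (idx 0), next='a' -> output (0, 'a'), add 'a' as idx 2
Step 3: w='c' (idx 1), next='a' -> output (1, 'a'), add 'ca' as idx 3
Step 4: w='a' (idx 2), next='c' -> output (2, 'c'), add 'ac' as idx 4
Step 5: w='ca' (idx 3), next='a' -> output (3, 'a'), add 'caa' as idx 5
Step 6: w='a' (idx 2), next='a' -> output (2, 'a'), add 'aa' as idx 6
Step 7: w='c' (idx 1), end of input -> output (1, '')


Encoded: [(0, 'c'), (0, 'a'), (1, 'a'), (2, 'c'), (3, 'a'), (2, 'a'), (1, '')]


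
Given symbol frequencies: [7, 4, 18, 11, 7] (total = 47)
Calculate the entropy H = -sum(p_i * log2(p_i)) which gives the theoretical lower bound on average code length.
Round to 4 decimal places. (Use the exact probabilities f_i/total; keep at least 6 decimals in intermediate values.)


Per-symbol terms -p_i * log2(p_i) with p_i = f_i/47:
  p = 7/47 = 0.148936: log2(p) = -2.747234, -p*log2(p) = 0.409163
  p = 4/47 = 0.085106: log2(p) = -3.554589, -p*log2(p) = 0.302518
  p = 18/47 = 0.382979: log2(p) = -1.384664, -p*log2(p) = 0.530297
  p = 11/47 = 0.234043: log2(p) = -2.095157, -p*log2(p) = 0.490356
  p = 7/47 = 0.148936: log2(p) = -2.747234, -p*log2(p) = 0.409163
H = 0.409163 + 0.302518 + 0.530297 + 0.490356 + 0.409163 = 2.141497

H = 2.1415 bits/symbol


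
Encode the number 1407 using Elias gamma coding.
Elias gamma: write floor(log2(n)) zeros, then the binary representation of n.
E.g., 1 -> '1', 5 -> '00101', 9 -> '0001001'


num_bits = floor(log2(1407)) + 1 = 11
leading_zeros = num_bits - 1 = 10
binary(1407) = 10101111111

Elias gamma(1407) = '0000000000' + '10101111111' = 000000000010101111111 (21 bits)


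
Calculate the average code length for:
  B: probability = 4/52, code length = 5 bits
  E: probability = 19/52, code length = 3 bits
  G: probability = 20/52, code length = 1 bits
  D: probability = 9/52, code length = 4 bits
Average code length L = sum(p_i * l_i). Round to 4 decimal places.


Weighted contributions p_i * l_i:
  B: (4/52) * 5 = 20/52
  E: (19/52) * 3 = 57/52
  G: (20/52) * 1 = 20/52
  D: (9/52) * 4 = 36/52
Sum = (20 + 57 + 20 + 36)/52 = 133/52

L = 133/52 = 2.5577 bits/symbol


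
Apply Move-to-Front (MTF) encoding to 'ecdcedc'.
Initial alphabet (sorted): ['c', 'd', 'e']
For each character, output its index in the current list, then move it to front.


MTF encoding:
'e': index 2 in ['c', 'd', 'e'] -> ['e', 'c', 'd']
'c': index 1 in ['e', 'c', 'd'] -> ['c', 'e', 'd']
'd': index 2 in ['c', 'e', 'd'] -> ['d', 'c', 'e']
'c': index 1 in ['d', 'c', 'e'] -> ['c', 'd', 'e']
'e': index 2 in ['c', 'd', 'e'] -> ['e', 'c', 'd']
'd': index 2 in ['e', 'c', 'd'] -> ['d', 'e', 'c']
'c': index 2 in ['d', 'e', 'c'] -> ['c', 'd', 'e']


Output: [2, 1, 2, 1, 2, 2, 2]


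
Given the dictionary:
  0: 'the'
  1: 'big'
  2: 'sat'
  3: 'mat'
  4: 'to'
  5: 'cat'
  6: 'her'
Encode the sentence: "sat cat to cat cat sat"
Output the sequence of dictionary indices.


Look up each word in the dictionary:
  'sat' -> 2
  'cat' -> 5
  'to' -> 4
  'cat' -> 5
  'cat' -> 5
  'sat' -> 2

Encoded: [2, 5, 4, 5, 5, 2]


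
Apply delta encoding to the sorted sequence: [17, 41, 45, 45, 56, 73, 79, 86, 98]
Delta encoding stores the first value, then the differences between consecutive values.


First value: 17
Deltas:
  41 - 17 = 24
  45 - 41 = 4
  45 - 45 = 0
  56 - 45 = 11
  73 - 56 = 17
  79 - 73 = 6
  86 - 79 = 7
  98 - 86 = 12


Delta encoded: [17, 24, 4, 0, 11, 17, 6, 7, 12]


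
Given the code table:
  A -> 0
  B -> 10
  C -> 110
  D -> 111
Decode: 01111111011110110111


Decoding:
0 -> A
111 -> D
111 -> D
10 -> B
111 -> D
10 -> B
110 -> C
111 -> D


Result: ADDBDBCD


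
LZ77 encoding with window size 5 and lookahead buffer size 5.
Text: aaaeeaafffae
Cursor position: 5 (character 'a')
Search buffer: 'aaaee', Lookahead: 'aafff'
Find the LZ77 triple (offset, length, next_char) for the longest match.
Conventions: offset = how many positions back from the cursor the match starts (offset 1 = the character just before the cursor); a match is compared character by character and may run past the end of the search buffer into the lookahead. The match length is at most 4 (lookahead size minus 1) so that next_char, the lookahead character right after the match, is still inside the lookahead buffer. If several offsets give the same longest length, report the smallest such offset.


Try each offset into the search buffer:
  offset=1 (pos 4, char 'e'): match length 0
  offset=2 (pos 3, char 'e'): match length 0
  offset=3 (pos 2, char 'a'): match length 1
  offset=4 (pos 1, char 'a'): match length 2
  offset=5 (pos 0, char 'a'): match length 2
Longest match has length 2, found at offsets 4, 5; take the smallest, offset 4.
next_char = character at position 5 + 2 = 7 -> 'f'

Best match: offset=4, length=2 (matching 'aa' starting at position 1)
LZ77 triple: (4, 2, 'f')


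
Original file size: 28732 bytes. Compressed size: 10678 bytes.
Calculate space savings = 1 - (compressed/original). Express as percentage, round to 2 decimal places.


ratio = compressed/original = 10678/28732 = 0.371641
savings = 1 - ratio = 1 - 0.371641 = 0.628359
as a percentage: 0.628359 * 100 = 62.84%

Space savings = 1 - 10678/28732 = 62.84%


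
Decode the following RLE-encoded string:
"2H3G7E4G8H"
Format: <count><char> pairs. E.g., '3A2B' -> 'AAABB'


Expanding each <count><char> pair:
  2H -> 'HH'
  3G -> 'GGG'
  7E -> 'EEEEEEE'
  4G -> 'GGGG'
  8H -> 'HHHHHHHH'

Decoded = HHGGGEEEEEEEGGGGHHHHHHHH


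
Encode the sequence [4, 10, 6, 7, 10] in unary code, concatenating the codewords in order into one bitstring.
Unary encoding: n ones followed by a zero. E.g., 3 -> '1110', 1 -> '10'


Encode each number as n ones followed by a terminating 0:
  4 -> 11110 (5 bits)
  10 -> 11111111110 (11 bits)
  6 -> 1111110 (7 bits)
  7 -> 11111110 (8 bits)
  10 -> 11111111110 (11 bits)
Total length = 5 + 11 + 7 + 8 + 11 = 42 bits.

Unary([4, 10, 6, 7, 10]) = 111101111111111011111101111111011111111110 (42 bits)


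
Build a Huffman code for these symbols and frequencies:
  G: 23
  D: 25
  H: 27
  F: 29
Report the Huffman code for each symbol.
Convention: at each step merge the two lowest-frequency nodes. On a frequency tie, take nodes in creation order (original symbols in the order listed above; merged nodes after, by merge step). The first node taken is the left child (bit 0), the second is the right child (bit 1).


Huffman tree construction:
Step 1: Merge G(23) + D(25) = 48
Step 2: Merge H(27) + F(29) = 56
Step 3: Merge (G+D)(48) + (H+F)(56) = 104
Read each symbol's code off the tree from the root (left child = 0, right child = 1).

Codes:
  G: 00 (length 2)
  D: 01 (length 2)
  H: 10 (length 2)
  F: 11 (length 2)
Average code length: 208/104 = 2.0000 bits/symbol


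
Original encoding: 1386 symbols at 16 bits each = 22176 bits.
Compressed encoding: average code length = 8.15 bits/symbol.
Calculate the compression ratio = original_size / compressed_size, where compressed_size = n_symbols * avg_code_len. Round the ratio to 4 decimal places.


original_size = n_symbols * orig_bits = 1386 * 16 = 22176 bits
compressed_size = n_symbols * avg_code_len = 1386 * 8.15 = 11295.9 bits
ratio = original_size / compressed_size = 22176 / 11295.9 = 1.9632

Compression ratio = 1.9632


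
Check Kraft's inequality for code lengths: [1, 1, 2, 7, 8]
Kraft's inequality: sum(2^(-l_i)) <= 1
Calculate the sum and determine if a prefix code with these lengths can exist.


Sum = 2^(-1) + 2^(-1) + 2^(-2) + 2^(-7) + 2^(-8)
    = 0.5 + 0.5 + 0.25 + 0.0078125 + 0.00390625
    = 323/256 = 1.26171875
Since 1.26171875 > 1, Kraft's inequality is NOT satisfied.
A prefix code with these lengths CANNOT exist.

Kraft sum = 1.26171875. Not satisfied.


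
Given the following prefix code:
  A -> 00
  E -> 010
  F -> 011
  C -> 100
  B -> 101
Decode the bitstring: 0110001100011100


Decoding step by step:
Bits 011 -> F
Bits 00 -> A
Bits 011 -> F
Bits 00 -> A
Bits 011 -> F
Bits 100 -> C


Decoded message: FAFAFC


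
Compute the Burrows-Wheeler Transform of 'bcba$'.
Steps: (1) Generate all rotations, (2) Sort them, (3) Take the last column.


Rotations (sorted):
  0: $bcba -> last char: a
  1: a$bcb -> last char: b
  2: ba$bc -> last char: c
  3: bcba$ -> last char: $
  4: cba$b -> last char: b


BWT = abc$b


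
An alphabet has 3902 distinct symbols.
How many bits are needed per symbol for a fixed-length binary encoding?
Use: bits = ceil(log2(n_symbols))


log2(3902) = 11.93
Bracket: 2^11 = 2048 < 3902 <= 2^12 = 4096
So ceil(log2(3902)) = 12

bits = ceil(log2(3902)) = ceil(11.93) = 12 bits


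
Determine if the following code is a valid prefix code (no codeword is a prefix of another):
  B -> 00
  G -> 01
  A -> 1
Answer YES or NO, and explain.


Checking each pair (does one codeword prefix another?):
  B='00' vs G='01': no prefix
  B='00' vs A='1': no prefix
  G='01' vs B='00': no prefix
  G='01' vs A='1': no prefix
  A='1' vs B='00': no prefix
  A='1' vs G='01': no prefix
No violation found over all pairs.

YES -- this is a valid prefix code. No codeword is a prefix of any other codeword.


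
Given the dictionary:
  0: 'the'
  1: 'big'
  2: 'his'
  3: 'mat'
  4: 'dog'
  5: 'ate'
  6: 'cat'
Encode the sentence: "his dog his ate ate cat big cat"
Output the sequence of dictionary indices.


Look up each word in the dictionary:
  'his' -> 2
  'dog' -> 4
  'his' -> 2
  'ate' -> 5
  'ate' -> 5
  'cat' -> 6
  'big' -> 1
  'cat' -> 6

Encoded: [2, 4, 2, 5, 5, 6, 1, 6]


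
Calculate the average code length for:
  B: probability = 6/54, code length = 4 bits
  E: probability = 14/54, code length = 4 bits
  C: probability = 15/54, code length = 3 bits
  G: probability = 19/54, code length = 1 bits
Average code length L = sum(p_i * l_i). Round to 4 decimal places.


Weighted contributions p_i * l_i:
  B: (6/54) * 4 = 24/54
  E: (14/54) * 4 = 56/54
  C: (15/54) * 3 = 45/54
  G: (19/54) * 1 = 19/54
Sum = (24 + 56 + 45 + 19)/54 = 144/54

L = 144/54 = 2.6667 bits/symbol


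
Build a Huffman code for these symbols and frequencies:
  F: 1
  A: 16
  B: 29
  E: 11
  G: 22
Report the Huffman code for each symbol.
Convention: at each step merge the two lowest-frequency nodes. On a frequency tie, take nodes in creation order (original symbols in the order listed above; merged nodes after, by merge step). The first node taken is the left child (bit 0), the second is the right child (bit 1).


Huffman tree construction:
Step 1: Merge F(1) + E(11) = 12
Step 2: Merge (F+E)(12) + A(16) = 28
Step 3: Merge G(22) + ((F+E)+A)(28) = 50
Step 4: Merge B(29) + (G+((F+E)+A))(50) = 79
Read each symbol's code off the tree from the root (left child = 0, right child = 1).

Codes:
  F: 1100 (length 4)
  A: 111 (length 3)
  B: 0 (length 1)
  E: 1101 (length 4)
  G: 10 (length 2)
Average code length: 169/79 = 2.1392 bits/symbol


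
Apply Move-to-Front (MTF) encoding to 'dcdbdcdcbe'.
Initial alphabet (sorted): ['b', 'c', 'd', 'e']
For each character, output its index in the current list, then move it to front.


MTF encoding:
'd': index 2 in ['b', 'c', 'd', 'e'] -> ['d', 'b', 'c', 'e']
'c': index 2 in ['d', 'b', 'c', 'e'] -> ['c', 'd', 'b', 'e']
'd': index 1 in ['c', 'd', 'b', 'e'] -> ['d', 'c', 'b', 'e']
'b': index 2 in ['d', 'c', 'b', 'e'] -> ['b', 'd', 'c', 'e']
'd': index 1 in ['b', 'd', 'c', 'e'] -> ['d', 'b', 'c', 'e']
'c': index 2 in ['d', 'b', 'c', 'e'] -> ['c', 'd', 'b', 'e']
'd': index 1 in ['c', 'd', 'b', 'e'] -> ['d', 'c', 'b', 'e']
'c': index 1 in ['d', 'c', 'b', 'e'] -> ['c', 'd', 'b', 'e']
'b': index 2 in ['c', 'd', 'b', 'e'] -> ['b', 'c', 'd', 'e']
'e': index 3 in ['b', 'c', 'd', 'e'] -> ['e', 'b', 'c', 'd']


Output: [2, 2, 1, 2, 1, 2, 1, 1, 2, 3]


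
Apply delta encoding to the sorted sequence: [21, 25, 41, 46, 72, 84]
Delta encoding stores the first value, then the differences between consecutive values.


First value: 21
Deltas:
  25 - 21 = 4
  41 - 25 = 16
  46 - 41 = 5
  72 - 46 = 26
  84 - 72 = 12


Delta encoded: [21, 4, 16, 5, 26, 12]


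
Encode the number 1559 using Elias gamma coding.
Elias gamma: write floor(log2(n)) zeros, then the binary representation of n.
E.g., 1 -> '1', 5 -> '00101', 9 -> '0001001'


num_bits = floor(log2(1559)) + 1 = 11
leading_zeros = num_bits - 1 = 10
binary(1559) = 11000010111

Elias gamma(1559) = '0000000000' + '11000010111' = 000000000011000010111 (21 bits)


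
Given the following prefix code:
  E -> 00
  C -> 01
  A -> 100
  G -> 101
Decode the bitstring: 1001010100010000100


Decoding step by step:
Bits 100 -> A
Bits 101 -> G
Bits 01 -> C
Bits 00 -> E
Bits 01 -> C
Bits 00 -> E
Bits 00 -> E
Bits 100 -> A


Decoded message: AGCECEEA


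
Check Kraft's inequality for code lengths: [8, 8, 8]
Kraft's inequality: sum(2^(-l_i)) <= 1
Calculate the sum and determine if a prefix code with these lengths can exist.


Sum = 2^(-8) + 2^(-8) + 2^(-8)
    = 0.00390625 + 0.00390625 + 0.00390625
    = 3/256 = 0.01171875
Since 0.01171875 <= 1, Kraft's inequality IS satisfied.
A prefix code with these lengths CAN exist.

Kraft sum = 0.01171875. Satisfied.


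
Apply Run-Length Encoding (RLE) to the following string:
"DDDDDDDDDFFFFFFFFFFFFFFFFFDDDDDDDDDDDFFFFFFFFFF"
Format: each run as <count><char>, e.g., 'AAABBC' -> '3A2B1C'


Scanning runs left to right:
  i=0: run of 'D' x 9 -> '9D'
  i=9: run of 'F' x 17 -> '17F'
  i=26: run of 'D' x 11 -> '11D'
  i=37: run of 'F' x 10 -> '10F'

RLE = 9D17F11D10F


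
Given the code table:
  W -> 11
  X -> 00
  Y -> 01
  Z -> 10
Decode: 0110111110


Decoding:
01 -> Y
10 -> Z
11 -> W
11 -> W
10 -> Z


Result: YZWWZ


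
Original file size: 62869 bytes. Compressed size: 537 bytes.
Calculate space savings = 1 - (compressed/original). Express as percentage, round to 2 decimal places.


ratio = compressed/original = 537/62869 = 0.008542
savings = 1 - ratio = 1 - 0.008542 = 0.991458
as a percentage: 0.991458 * 100 = 99.15%

Space savings = 1 - 537/62869 = 99.15%


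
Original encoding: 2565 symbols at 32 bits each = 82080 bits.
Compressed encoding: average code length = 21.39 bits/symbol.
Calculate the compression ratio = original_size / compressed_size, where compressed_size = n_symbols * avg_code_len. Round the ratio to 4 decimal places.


original_size = n_symbols * orig_bits = 2565 * 32 = 82080 bits
compressed_size = n_symbols * avg_code_len = 2565 * 21.39 = 54865.35 bits
ratio = original_size / compressed_size = 82080 / 54865.35 = 1.496

Compression ratio = 1.496


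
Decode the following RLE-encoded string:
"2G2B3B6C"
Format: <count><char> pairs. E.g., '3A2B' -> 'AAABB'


Expanding each <count><char> pair:
  2G -> 'GG'
  2B -> 'BB'
  3B -> 'BBB'
  6C -> 'CCCCCC'

Decoded = GGBBBBBCCCCCC


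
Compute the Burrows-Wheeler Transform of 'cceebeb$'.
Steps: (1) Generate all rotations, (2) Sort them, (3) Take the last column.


Rotations (sorted):
  0: $cceebeb -> last char: b
  1: b$cceebe -> last char: e
  2: beb$ccee -> last char: e
  3: cceebeb$ -> last char: $
  4: ceebeb$c -> last char: c
  5: eb$cceeb -> last char: b
  6: ebeb$cce -> last char: e
  7: eebeb$cc -> last char: c


BWT = bee$cbec


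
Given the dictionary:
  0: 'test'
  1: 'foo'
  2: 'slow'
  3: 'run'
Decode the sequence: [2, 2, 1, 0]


Look up each index in the dictionary:
  2 -> 'slow'
  2 -> 'slow'
  1 -> 'foo'
  0 -> 'test'

Decoded: "slow slow foo test"


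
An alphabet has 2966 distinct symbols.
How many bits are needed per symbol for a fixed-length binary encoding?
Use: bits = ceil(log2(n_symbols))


log2(2966) = 11.5343
Bracket: 2^11 = 2048 < 2966 <= 2^12 = 4096
So ceil(log2(2966)) = 12

bits = ceil(log2(2966)) = ceil(11.5343) = 12 bits


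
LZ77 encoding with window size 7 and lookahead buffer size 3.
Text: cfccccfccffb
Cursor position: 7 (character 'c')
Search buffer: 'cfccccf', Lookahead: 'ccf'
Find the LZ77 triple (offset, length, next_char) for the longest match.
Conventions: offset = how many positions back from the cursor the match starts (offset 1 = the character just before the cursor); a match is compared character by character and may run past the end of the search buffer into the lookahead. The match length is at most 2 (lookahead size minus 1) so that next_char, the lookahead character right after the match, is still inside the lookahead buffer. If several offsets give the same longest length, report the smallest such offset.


Try each offset into the search buffer:
  offset=1 (pos 6, char 'f'): match length 0
  offset=2 (pos 5, char 'c'): match length 1
  offset=3 (pos 4, char 'c'): match length 2
  offset=4 (pos 3, char 'c'): match length 2
  offset=5 (pos 2, char 'c'): match length 2
  offset=6 (pos 1, char 'f'): match length 0
  offset=7 (pos 0, char 'c'): match length 1
Longest match has length 2, found at offsets 3, 4, 5; take the smallest, offset 3.
next_char = character at position 7 + 2 = 9 -> 'f'

Best match: offset=3, length=2 (matching 'cc' starting at position 4)
LZ77 triple: (3, 2, 'f')


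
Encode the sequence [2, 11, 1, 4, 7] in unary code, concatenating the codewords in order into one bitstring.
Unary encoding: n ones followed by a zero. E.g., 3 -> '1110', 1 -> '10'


Encode each number as n ones followed by a terminating 0:
  2 -> 110 (3 bits)
  11 -> 111111111110 (12 bits)
  1 -> 10 (2 bits)
  4 -> 11110 (5 bits)
  7 -> 11111110 (8 bits)
Total length = 3 + 12 + 2 + 5 + 8 = 30 bits.

Unary([2, 11, 1, 4, 7]) = 110111111111110101111011111110 (30 bits)


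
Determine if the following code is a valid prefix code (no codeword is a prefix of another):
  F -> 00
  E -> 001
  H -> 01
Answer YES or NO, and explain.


Checking each pair (does one codeword prefix another?):
  F='00' vs E='001': prefix -- VIOLATION

NO -- this is NOT a valid prefix code. F (00) is a prefix of E (001).


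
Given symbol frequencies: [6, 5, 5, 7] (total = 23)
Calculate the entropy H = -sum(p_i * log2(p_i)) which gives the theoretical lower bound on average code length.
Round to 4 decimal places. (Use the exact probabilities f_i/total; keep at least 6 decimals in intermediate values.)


Per-symbol terms -p_i * log2(p_i) with p_i = f_i/23:
  p = 6/23 = 0.260870: log2(p) = -1.938599, -p*log2(p) = 0.505722
  p = 5/23 = 0.217391: log2(p) = -2.201634, -p*log2(p) = 0.478616
  p = 5/23 = 0.217391: log2(p) = -2.201634, -p*log2(p) = 0.478616
  p = 7/23 = 0.304348: log2(p) = -1.716207, -p*log2(p) = 0.522324
H = 0.505722 + 0.478616 + 0.478616 + 0.522324 = 1.985278

H = 1.9853 bits/symbol


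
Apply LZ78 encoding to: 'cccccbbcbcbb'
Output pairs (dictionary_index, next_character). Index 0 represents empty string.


LZ78 encoding steps:
Dictionary: {0: ''}
Step 1: w='' (idx 0), next='c' -> output (0, 'c'), add 'c' as idx 1
Step 2: w='c' (idx 1), next='c' -> output (1, 'c'), add 'cc' as idx 2
Step 3: w='cc' (idx 2), next='b' -> output (2, 'b'), add 'ccb' as idx 3
Step 4: w='' (idx 0), next='b' -> output (0, 'b'), add 'b' as idx 4
Step 5: w='c' (idx 1), next='b' -> output (1, 'b'), add 'cb' as idx 5
Step 6: w='cb' (idx 5), next='b' -> output (5, 'b'), add 'cbb' as idx 6


Encoded: [(0, 'c'), (1, 'c'), (2, 'b'), (0, 'b'), (1, 'b'), (5, 'b')]


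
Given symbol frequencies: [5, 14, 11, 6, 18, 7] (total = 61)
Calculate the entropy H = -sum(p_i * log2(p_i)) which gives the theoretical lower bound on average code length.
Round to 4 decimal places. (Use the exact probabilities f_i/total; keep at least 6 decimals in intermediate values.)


Per-symbol terms -p_i * log2(p_i) with p_i = f_i/61:
  p = 5/61 = 0.081967: log2(p) = -3.608809, -p*log2(p) = 0.295804
  p = 14/61 = 0.229508: log2(p) = -2.123382, -p*log2(p) = 0.487334
  p = 11/61 = 0.180328: log2(p) = -2.471306, -p*log2(p) = 0.445645
  p = 6/61 = 0.098361: log2(p) = -3.345775, -p*log2(p) = 0.329093
  p = 18/61 = 0.295082: log2(p) = -1.760812, -p*log2(p) = 0.519584
  p = 7/61 = 0.114754: log2(p) = -3.123382, -p*log2(p) = 0.358421
H = 0.295804 + 0.487334 + 0.445645 + 0.329093 + 0.519584 + 0.358421 = 2.435881

H = 2.4359 bits/symbol


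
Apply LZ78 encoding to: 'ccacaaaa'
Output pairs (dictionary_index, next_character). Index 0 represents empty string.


LZ78 encoding steps:
Dictionary: {0: ''}
Step 1: w='' (idx 0), next='c' -> output (0, 'c'), add 'c' as idx 1
Step 2: w='c' (idx 1), next='a' -> output (1, 'a'), add 'ca' as idx 2
Step 3: w='ca' (idx 2), next='a' -> output (2, 'a'), add 'caa' as idx 3
Step 4: w='' (idx 0), next='a' -> output (0, 'a'), add 'a' as idx 4
Step 5: w='a' (idx 4), end of input -> output (4, '')


Encoded: [(0, 'c'), (1, 'a'), (2, 'a'), (0, 'a'), (4, '')]


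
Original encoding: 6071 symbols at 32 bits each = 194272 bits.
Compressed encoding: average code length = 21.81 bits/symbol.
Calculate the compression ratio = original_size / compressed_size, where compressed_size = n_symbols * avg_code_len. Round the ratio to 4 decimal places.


original_size = n_symbols * orig_bits = 6071 * 32 = 194272 bits
compressed_size = n_symbols * avg_code_len = 6071 * 21.81 = 132408.51 bits
ratio = original_size / compressed_size = 194272 / 132408.51 = 1.4672

Compression ratio = 1.4672


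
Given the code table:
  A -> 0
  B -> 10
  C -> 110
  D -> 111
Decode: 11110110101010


Decoding:
111 -> D
10 -> B
110 -> C
10 -> B
10 -> B
10 -> B


Result: DBCBBB


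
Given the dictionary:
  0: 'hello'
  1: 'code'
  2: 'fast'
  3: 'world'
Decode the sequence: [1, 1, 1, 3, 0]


Look up each index in the dictionary:
  1 -> 'code'
  1 -> 'code'
  1 -> 'code'
  3 -> 'world'
  0 -> 'hello'

Decoded: "code code code world hello"


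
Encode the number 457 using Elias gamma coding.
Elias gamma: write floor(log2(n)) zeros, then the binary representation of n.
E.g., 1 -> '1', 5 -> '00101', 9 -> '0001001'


num_bits = floor(log2(457)) + 1 = 9
leading_zeros = num_bits - 1 = 8
binary(457) = 111001001

Elias gamma(457) = '00000000' + '111001001' = 00000000111001001 (17 bits)


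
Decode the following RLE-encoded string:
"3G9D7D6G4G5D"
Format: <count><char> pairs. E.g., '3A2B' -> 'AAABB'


Expanding each <count><char> pair:
  3G -> 'GGG'
  9D -> 'DDDDDDDDD'
  7D -> 'DDDDDDD'
  6G -> 'GGGGGG'
  4G -> 'GGGG'
  5D -> 'DDDDD'

Decoded = GGGDDDDDDDDDDDDDDDDGGGGGGGGGGDDDDD


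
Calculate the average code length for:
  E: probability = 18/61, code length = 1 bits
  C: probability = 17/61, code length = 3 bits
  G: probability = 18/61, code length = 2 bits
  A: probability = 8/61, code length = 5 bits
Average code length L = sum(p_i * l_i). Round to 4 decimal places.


Weighted contributions p_i * l_i:
  E: (18/61) * 1 = 18/61
  C: (17/61) * 3 = 51/61
  G: (18/61) * 2 = 36/61
  A: (8/61) * 5 = 40/61
Sum = (18 + 51 + 36 + 40)/61 = 145/61

L = 145/61 = 2.3770 bits/symbol


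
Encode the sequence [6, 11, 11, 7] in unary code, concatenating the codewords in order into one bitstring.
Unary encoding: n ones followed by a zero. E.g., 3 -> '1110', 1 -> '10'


Encode each number as n ones followed by a terminating 0:
  6 -> 1111110 (7 bits)
  11 -> 111111111110 (12 bits)
  11 -> 111111111110 (12 bits)
  7 -> 11111110 (8 bits)
Total length = 7 + 12 + 12 + 8 = 39 bits.

Unary([6, 11, 11, 7]) = 111111011111111111011111111111011111110 (39 bits)


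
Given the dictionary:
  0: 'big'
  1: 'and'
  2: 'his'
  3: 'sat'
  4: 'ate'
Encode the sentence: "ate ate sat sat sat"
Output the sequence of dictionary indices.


Look up each word in the dictionary:
  'ate' -> 4
  'ate' -> 4
  'sat' -> 3
  'sat' -> 3
  'sat' -> 3

Encoded: [4, 4, 3, 3, 3]


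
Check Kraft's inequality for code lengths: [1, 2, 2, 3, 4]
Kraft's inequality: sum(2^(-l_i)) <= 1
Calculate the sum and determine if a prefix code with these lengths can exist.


Sum = 2^(-1) + 2^(-2) + 2^(-2) + 2^(-3) + 2^(-4)
    = 0.5 + 0.25 + 0.25 + 0.125 + 0.0625
    = 19/16 = 1.1875
Since 1.1875 > 1, Kraft's inequality is NOT satisfied.
A prefix code with these lengths CANNOT exist.

Kraft sum = 1.1875. Not satisfied.


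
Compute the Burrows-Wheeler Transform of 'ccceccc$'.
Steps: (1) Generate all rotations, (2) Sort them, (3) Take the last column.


Rotations (sorted):
  0: $ccceccc -> last char: c
  1: c$cccecc -> last char: c
  2: cc$cccec -> last char: c
  3: ccc$ccce -> last char: e
  4: ccceccc$ -> last char: $
  5: cceccc$c -> last char: c
  6: ceccc$cc -> last char: c
  7: eccc$ccc -> last char: c


BWT = ccce$ccc


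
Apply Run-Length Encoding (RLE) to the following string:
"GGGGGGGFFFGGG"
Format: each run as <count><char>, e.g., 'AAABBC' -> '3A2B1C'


Scanning runs left to right:
  i=0: run of 'G' x 7 -> '7G'
  i=7: run of 'F' x 3 -> '3F'
  i=10: run of 'G' x 3 -> '3G'

RLE = 7G3F3G


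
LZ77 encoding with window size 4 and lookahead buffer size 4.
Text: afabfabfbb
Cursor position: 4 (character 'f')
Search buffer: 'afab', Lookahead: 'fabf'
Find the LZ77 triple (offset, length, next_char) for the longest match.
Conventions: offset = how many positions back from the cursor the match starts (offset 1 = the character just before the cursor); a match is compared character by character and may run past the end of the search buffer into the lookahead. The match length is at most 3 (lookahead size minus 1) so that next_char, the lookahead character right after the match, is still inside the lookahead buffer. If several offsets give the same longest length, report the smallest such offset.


Try each offset into the search buffer:
  offset=1 (pos 3, char 'b'): match length 0
  offset=2 (pos 2, char 'a'): match length 0
  offset=3 (pos 1, char 'f'): match length 3
  offset=4 (pos 0, char 'a'): match length 0
Longest match has length 3 at offset 3.
next_char = character at position 4 + 3 = 7 -> 'f'

Best match: offset=3, length=3 (matching 'fab' starting at position 1)
LZ77 triple: (3, 3, 'f')


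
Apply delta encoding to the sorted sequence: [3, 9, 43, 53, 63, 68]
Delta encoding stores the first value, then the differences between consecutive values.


First value: 3
Deltas:
  9 - 3 = 6
  43 - 9 = 34
  53 - 43 = 10
  63 - 53 = 10
  68 - 63 = 5


Delta encoded: [3, 6, 34, 10, 10, 5]


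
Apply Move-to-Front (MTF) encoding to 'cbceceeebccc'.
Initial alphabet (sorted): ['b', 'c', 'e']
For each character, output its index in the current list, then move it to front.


MTF encoding:
'c': index 1 in ['b', 'c', 'e'] -> ['c', 'b', 'e']
'b': index 1 in ['c', 'b', 'e'] -> ['b', 'c', 'e']
'c': index 1 in ['b', 'c', 'e'] -> ['c', 'b', 'e']
'e': index 2 in ['c', 'b', 'e'] -> ['e', 'c', 'b']
'c': index 1 in ['e', 'c', 'b'] -> ['c', 'e', 'b']
'e': index 1 in ['c', 'e', 'b'] -> ['e', 'c', 'b']
'e': index 0 in ['e', 'c', 'b'] -> ['e', 'c', 'b']
'e': index 0 in ['e', 'c', 'b'] -> ['e', 'c', 'b']
'b': index 2 in ['e', 'c', 'b'] -> ['b', 'e', 'c']
'c': index 2 in ['b', 'e', 'c'] -> ['c', 'b', 'e']
'c': index 0 in ['c', 'b', 'e'] -> ['c', 'b', 'e']
'c': index 0 in ['c', 'b', 'e'] -> ['c', 'b', 'e']


Output: [1, 1, 1, 2, 1, 1, 0, 0, 2, 2, 0, 0]


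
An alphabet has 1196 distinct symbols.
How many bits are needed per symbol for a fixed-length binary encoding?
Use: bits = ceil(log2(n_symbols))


log2(1196) = 10.224
Bracket: 2^10 = 1024 < 1196 <= 2^11 = 2048
So ceil(log2(1196)) = 11

bits = ceil(log2(1196)) = ceil(10.224) = 11 bits


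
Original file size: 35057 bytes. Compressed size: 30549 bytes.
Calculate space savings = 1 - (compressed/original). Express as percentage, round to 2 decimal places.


ratio = compressed/original = 30549/35057 = 0.871409
savings = 1 - ratio = 1 - 0.871409 = 0.128591
as a percentage: 0.128591 * 100 = 12.86%

Space savings = 1 - 30549/35057 = 12.86%


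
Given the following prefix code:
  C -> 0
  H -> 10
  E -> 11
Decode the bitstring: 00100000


Decoding step by step:
Bits 0 -> C
Bits 0 -> C
Bits 10 -> H
Bits 0 -> C
Bits 0 -> C
Bits 0 -> C
Bits 0 -> C


Decoded message: CCHCCCC


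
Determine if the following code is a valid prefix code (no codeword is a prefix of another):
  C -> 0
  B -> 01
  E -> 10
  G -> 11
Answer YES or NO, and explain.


Checking each pair (does one codeword prefix another?):
  C='0' vs B='01': prefix -- VIOLATION

NO -- this is NOT a valid prefix code. C (0) is a prefix of B (01).


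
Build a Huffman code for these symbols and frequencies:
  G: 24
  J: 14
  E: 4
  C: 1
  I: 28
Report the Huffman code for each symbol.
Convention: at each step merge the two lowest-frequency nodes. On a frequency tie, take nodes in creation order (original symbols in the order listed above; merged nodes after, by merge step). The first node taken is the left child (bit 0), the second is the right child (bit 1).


Huffman tree construction:
Step 1: Merge C(1) + E(4) = 5
Step 2: Merge (C+E)(5) + J(14) = 19
Step 3: Merge ((C+E)+J)(19) + G(24) = 43
Step 4: Merge I(28) + (((C+E)+J)+G)(43) = 71
Read each symbol's code off the tree from the root (left child = 0, right child = 1).

Codes:
  G: 11 (length 2)
  J: 101 (length 3)
  E: 1001 (length 4)
  C: 1000 (length 4)
  I: 0 (length 1)
Average code length: 138/71 = 1.9437 bits/symbol


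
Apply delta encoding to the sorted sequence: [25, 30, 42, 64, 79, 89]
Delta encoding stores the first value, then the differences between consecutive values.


First value: 25
Deltas:
  30 - 25 = 5
  42 - 30 = 12
  64 - 42 = 22
  79 - 64 = 15
  89 - 79 = 10


Delta encoded: [25, 5, 12, 22, 15, 10]


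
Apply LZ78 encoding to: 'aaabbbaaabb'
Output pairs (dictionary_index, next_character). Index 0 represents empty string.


LZ78 encoding steps:
Dictionary: {0: ''}
Step 1: w='' (idx 0), next='a' -> output (0, 'a'), add 'a' as idx 1
Step 2: w='a' (idx 1), next='a' -> output (1, 'a'), add 'aa' as idx 2
Step 3: w='' (idx 0), next='b' -> output (0, 'b'), add 'b' as idx 3
Step 4: w='b' (idx 3), next='b' -> output (3, 'b'), add 'bb' as idx 4
Step 5: w='aa' (idx 2), next='a' -> output (2, 'a'), add 'aaa' as idx 5
Step 6: w='bb' (idx 4), end of input -> output (4, '')


Encoded: [(0, 'a'), (1, 'a'), (0, 'b'), (3, 'b'), (2, 'a'), (4, '')]


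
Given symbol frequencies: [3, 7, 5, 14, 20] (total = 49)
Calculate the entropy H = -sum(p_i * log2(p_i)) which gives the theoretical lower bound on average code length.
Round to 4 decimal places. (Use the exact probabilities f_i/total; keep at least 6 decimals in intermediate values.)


Per-symbol terms -p_i * log2(p_i) with p_i = f_i/49:
  p = 3/49 = 0.061224: log2(p) = -4.029747, -p*log2(p) = 0.246719
  p = 7/49 = 0.142857: log2(p) = -2.807355, -p*log2(p) = 0.401051
  p = 5/49 = 0.102041: log2(p) = -3.292782, -p*log2(p) = 0.335998
  p = 14/49 = 0.285714: log2(p) = -1.807355, -p*log2(p) = 0.516387
  p = 20/49 = 0.408163: log2(p) = -1.292782, -p*log2(p) = 0.527666
H = 0.246719 + 0.401051 + 0.335998 + 0.516387 + 0.527666 = 2.027821

H = 2.0278 bits/symbol


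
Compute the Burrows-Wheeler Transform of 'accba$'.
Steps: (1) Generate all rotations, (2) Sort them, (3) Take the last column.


Rotations (sorted):
  0: $accba -> last char: a
  1: a$accb -> last char: b
  2: accba$ -> last char: $
  3: ba$acc -> last char: c
  4: cba$ac -> last char: c
  5: ccba$a -> last char: a


BWT = ab$cca


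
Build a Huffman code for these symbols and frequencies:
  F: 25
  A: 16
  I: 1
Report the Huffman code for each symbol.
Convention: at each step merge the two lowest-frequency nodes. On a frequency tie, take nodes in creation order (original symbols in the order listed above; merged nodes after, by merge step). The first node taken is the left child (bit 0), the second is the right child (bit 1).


Huffman tree construction:
Step 1: Merge I(1) + A(16) = 17
Step 2: Merge (I+A)(17) + F(25) = 42
Read each symbol's code off the tree from the root (left child = 0, right child = 1).

Codes:
  F: 1 (length 1)
  A: 01 (length 2)
  I: 00 (length 2)
Average code length: 59/42 = 1.4048 bits/symbol


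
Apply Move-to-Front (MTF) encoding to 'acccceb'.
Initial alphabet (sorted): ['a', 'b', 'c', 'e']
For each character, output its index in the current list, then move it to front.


MTF encoding:
'a': index 0 in ['a', 'b', 'c', 'e'] -> ['a', 'b', 'c', 'e']
'c': index 2 in ['a', 'b', 'c', 'e'] -> ['c', 'a', 'b', 'e']
'c': index 0 in ['c', 'a', 'b', 'e'] -> ['c', 'a', 'b', 'e']
'c': index 0 in ['c', 'a', 'b', 'e'] -> ['c', 'a', 'b', 'e']
'c': index 0 in ['c', 'a', 'b', 'e'] -> ['c', 'a', 'b', 'e']
'e': index 3 in ['c', 'a', 'b', 'e'] -> ['e', 'c', 'a', 'b']
'b': index 3 in ['e', 'c', 'a', 'b'] -> ['b', 'e', 'c', 'a']


Output: [0, 2, 0, 0, 0, 3, 3]


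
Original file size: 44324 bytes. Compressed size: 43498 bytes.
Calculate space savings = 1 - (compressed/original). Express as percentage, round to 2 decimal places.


ratio = compressed/original = 43498/44324 = 0.981364
savings = 1 - ratio = 1 - 0.981364 = 0.018636
as a percentage: 0.018636 * 100 = 1.86%

Space savings = 1 - 43498/44324 = 1.86%


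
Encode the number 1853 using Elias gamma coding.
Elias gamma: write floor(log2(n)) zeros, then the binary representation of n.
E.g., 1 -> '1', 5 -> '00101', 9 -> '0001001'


num_bits = floor(log2(1853)) + 1 = 11
leading_zeros = num_bits - 1 = 10
binary(1853) = 11100111101

Elias gamma(1853) = '0000000000' + '11100111101' = 000000000011100111101 (21 bits)


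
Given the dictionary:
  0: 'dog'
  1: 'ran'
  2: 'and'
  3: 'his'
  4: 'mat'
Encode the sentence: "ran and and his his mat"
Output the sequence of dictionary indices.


Look up each word in the dictionary:
  'ran' -> 1
  'and' -> 2
  'and' -> 2
  'his' -> 3
  'his' -> 3
  'mat' -> 4

Encoded: [1, 2, 2, 3, 3, 4]


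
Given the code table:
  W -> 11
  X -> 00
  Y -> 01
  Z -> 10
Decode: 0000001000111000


Decoding:
00 -> X
00 -> X
00 -> X
10 -> Z
00 -> X
11 -> W
10 -> Z
00 -> X


Result: XXXZXWZX


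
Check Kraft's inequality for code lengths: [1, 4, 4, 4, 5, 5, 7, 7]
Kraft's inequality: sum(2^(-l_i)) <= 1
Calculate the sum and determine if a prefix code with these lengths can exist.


Sum = 2^(-1) + 2^(-4) + 2^(-4) + 2^(-4) + 2^(-5) + 2^(-5) + 2^(-7) + 2^(-7)
    = 0.5 + 0.0625 + 0.0625 + 0.0625 + 0.03125 + 0.03125 + 0.0078125 + 0.0078125
    = 98/128 = 0.765625
Since 0.765625 <= 1, Kraft's inequality IS satisfied.
A prefix code with these lengths CAN exist.

Kraft sum = 0.765625. Satisfied.


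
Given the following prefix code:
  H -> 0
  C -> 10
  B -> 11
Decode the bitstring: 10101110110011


Decoding step by step:
Bits 10 -> C
Bits 10 -> C
Bits 11 -> B
Bits 10 -> C
Bits 11 -> B
Bits 0 -> H
Bits 0 -> H
Bits 11 -> B


Decoded message: CCBCBHHB


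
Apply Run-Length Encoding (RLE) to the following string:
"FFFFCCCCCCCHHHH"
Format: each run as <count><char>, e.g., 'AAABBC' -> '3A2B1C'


Scanning runs left to right:
  i=0: run of 'F' x 4 -> '4F'
  i=4: run of 'C' x 7 -> '7C'
  i=11: run of 'H' x 4 -> '4H'

RLE = 4F7C4H


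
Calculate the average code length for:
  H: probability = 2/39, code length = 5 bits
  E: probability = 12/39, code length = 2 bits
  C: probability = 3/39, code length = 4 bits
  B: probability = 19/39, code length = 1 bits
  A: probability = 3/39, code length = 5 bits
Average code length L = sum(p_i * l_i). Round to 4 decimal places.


Weighted contributions p_i * l_i:
  H: (2/39) * 5 = 10/39
  E: (12/39) * 2 = 24/39
  C: (3/39) * 4 = 12/39
  B: (19/39) * 1 = 19/39
  A: (3/39) * 5 = 15/39
Sum = (10 + 24 + 12 + 19 + 15)/39 = 80/39

L = 80/39 = 2.0513 bits/symbol


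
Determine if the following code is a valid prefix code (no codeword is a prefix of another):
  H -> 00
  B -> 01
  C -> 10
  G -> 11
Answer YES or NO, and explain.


Checking each pair (does one codeword prefix another?):
  H='00' vs B='01': no prefix
  H='00' vs C='10': no prefix
  H='00' vs G='11': no prefix
  B='01' vs H='00': no prefix
  B='01' vs C='10': no prefix
  B='01' vs G='11': no prefix
  C='10' vs H='00': no prefix
  C='10' vs B='01': no prefix
  C='10' vs G='11': no prefix
  G='11' vs H='00': no prefix
  G='11' vs B='01': no prefix
  G='11' vs C='10': no prefix
No violation found over all pairs.

YES -- this is a valid prefix code. No codeword is a prefix of any other codeword.


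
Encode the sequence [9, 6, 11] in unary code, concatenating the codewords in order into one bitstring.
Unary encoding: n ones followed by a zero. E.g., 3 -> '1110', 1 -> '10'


Encode each number as n ones followed by a terminating 0:
  9 -> 1111111110 (10 bits)
  6 -> 1111110 (7 bits)
  11 -> 111111111110 (12 bits)
Total length = 10 + 7 + 12 = 29 bits.

Unary([9, 6, 11]) = 11111111101111110111111111110 (29 bits)


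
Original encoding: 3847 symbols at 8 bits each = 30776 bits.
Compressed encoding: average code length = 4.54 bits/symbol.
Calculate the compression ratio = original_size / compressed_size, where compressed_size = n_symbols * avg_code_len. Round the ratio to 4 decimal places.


original_size = n_symbols * orig_bits = 3847 * 8 = 30776 bits
compressed_size = n_symbols * avg_code_len = 3847 * 4.54 = 17465.38 bits
ratio = original_size / compressed_size = 30776 / 17465.38 = 1.7621

Compression ratio = 1.7621


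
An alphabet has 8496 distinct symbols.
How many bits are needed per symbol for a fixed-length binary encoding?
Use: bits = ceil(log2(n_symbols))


log2(8496) = 13.0526
Bracket: 2^13 = 8192 < 8496 <= 2^14 = 16384
So ceil(log2(8496)) = 14

bits = ceil(log2(8496)) = ceil(13.0526) = 14 bits


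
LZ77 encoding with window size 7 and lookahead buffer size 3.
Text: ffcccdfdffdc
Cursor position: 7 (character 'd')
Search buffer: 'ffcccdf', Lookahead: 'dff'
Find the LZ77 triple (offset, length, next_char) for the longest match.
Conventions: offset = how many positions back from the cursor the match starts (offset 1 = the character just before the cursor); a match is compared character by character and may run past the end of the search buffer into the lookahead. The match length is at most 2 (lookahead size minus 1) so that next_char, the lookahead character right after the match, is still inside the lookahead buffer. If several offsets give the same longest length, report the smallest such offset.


Try each offset into the search buffer:
  offset=1 (pos 6, char 'f'): match length 0
  offset=2 (pos 5, char 'd'): match length 2
  offset=3 (pos 4, char 'c'): match length 0
  offset=4 (pos 3, char 'c'): match length 0
  offset=5 (pos 2, char 'c'): match length 0
  offset=6 (pos 1, char 'f'): match length 0
  offset=7 (pos 0, char 'f'): match length 0
Longest match has length 2 at offset 2.
next_char = character at position 7 + 2 = 9 -> 'f'

Best match: offset=2, length=2 (matching 'df' starting at position 5)
LZ77 triple: (2, 2, 'f')
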